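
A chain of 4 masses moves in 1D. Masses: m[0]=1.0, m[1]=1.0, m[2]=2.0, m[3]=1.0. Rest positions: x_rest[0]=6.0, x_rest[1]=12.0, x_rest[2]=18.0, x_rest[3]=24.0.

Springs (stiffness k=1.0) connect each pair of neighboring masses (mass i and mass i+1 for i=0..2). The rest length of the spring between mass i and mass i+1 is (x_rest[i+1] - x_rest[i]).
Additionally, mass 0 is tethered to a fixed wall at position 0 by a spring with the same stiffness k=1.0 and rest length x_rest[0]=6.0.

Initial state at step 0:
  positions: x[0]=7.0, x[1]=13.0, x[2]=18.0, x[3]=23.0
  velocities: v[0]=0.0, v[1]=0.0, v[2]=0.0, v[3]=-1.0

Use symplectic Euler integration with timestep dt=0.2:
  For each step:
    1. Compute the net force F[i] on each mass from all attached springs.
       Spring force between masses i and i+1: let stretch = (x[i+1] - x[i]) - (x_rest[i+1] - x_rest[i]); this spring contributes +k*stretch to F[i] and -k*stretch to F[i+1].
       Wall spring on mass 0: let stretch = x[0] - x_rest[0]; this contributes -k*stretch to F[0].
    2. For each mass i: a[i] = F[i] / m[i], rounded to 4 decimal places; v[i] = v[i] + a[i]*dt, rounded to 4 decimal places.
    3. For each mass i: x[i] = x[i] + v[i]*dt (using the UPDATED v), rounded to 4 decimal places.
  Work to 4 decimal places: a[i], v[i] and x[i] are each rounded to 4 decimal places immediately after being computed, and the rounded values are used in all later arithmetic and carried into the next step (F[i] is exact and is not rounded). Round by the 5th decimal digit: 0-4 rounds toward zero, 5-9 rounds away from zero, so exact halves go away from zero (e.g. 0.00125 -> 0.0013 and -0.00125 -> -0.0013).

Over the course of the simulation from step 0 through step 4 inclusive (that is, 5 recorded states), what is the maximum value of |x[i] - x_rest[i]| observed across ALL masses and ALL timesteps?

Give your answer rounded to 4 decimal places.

Step 0: x=[7.0000 13.0000 18.0000 23.0000] v=[0.0000 0.0000 0.0000 -1.0000]
Step 1: x=[6.9600 12.9600 18.0000 22.8400] v=[-0.2000 -0.2000 0.0000 -0.8000]
Step 2: x=[6.8816 12.8816 17.9960 22.7264] v=[-0.3920 -0.3920 -0.0200 -0.5680]
Step 3: x=[6.7679 12.7678 17.9843 22.6636] v=[-0.5683 -0.5691 -0.0584 -0.3141]
Step 4: x=[6.6235 12.6226 17.9619 22.6536] v=[-0.7219 -0.7258 -0.1121 -0.0500]
Max displacement = 1.3464

Answer: 1.3464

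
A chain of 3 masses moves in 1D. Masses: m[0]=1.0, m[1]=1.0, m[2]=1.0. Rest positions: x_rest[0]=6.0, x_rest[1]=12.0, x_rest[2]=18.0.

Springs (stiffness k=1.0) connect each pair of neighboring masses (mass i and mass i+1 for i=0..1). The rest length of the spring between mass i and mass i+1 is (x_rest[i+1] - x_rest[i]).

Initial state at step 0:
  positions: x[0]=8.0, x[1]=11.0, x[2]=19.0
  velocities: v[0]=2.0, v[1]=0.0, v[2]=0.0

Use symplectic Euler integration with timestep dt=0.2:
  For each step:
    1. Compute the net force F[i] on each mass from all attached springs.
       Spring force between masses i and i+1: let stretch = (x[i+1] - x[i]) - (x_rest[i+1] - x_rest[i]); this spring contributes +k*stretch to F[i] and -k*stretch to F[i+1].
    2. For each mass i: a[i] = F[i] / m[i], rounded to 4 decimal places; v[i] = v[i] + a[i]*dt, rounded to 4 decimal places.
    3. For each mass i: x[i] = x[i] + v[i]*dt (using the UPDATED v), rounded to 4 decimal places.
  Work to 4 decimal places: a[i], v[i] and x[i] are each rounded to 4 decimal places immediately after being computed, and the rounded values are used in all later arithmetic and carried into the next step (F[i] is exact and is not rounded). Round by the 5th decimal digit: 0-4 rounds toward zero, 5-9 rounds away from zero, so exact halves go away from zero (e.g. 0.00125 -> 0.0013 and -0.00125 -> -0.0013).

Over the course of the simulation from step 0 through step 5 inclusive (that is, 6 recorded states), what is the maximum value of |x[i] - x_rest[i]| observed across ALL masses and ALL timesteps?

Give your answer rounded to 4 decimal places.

Answer: 2.4798

Derivation:
Step 0: x=[8.0000 11.0000 19.0000] v=[2.0000 0.0000 0.0000]
Step 1: x=[8.2800 11.2000 18.9200] v=[1.4000 1.0000 -0.4000]
Step 2: x=[8.4368 11.5920 18.7712] v=[0.7840 1.9600 -0.7440]
Step 3: x=[8.4798 12.1450 18.5752] v=[0.2150 2.7648 -0.9798]
Step 4: x=[8.4294 12.8086 18.3620] v=[-0.2520 3.3178 -1.0658]
Step 5: x=[8.3142 13.5191 18.1667] v=[-0.5762 3.5526 -0.9765]
Max displacement = 2.4798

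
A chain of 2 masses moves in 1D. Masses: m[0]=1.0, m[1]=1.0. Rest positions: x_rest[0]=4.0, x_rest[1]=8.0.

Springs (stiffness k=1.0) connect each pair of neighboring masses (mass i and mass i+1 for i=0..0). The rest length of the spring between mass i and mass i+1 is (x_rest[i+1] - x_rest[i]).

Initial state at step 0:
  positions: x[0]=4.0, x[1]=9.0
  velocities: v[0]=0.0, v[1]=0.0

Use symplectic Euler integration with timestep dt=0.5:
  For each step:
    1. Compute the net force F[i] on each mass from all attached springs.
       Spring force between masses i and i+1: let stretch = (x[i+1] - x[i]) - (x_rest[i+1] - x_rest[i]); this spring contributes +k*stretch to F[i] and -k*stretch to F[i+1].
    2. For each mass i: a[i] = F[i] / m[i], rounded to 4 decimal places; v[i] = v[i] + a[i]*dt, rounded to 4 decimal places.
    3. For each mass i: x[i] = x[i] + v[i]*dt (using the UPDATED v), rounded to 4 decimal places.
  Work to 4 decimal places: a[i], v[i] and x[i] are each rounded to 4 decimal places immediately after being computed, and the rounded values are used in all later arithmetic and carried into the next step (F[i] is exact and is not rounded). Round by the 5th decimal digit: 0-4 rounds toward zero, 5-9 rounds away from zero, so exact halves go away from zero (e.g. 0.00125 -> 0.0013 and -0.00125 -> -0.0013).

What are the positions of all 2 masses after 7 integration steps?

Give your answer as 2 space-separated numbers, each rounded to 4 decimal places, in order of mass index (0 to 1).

Step 0: x=[4.0000 9.0000] v=[0.0000 0.0000]
Step 1: x=[4.2500 8.7500] v=[0.5000 -0.5000]
Step 2: x=[4.6250 8.3750] v=[0.7500 -0.7500]
Step 3: x=[4.9375 8.0625] v=[0.6250 -0.6250]
Step 4: x=[5.0313 7.9688] v=[0.1875 -0.1875]
Step 5: x=[4.8594 8.1407] v=[-0.3438 0.3438]
Step 6: x=[4.5078 8.4923] v=[-0.7032 0.7032]
Step 7: x=[4.1523 8.8478] v=[-0.7110 0.7110]

Answer: 4.1523 8.8478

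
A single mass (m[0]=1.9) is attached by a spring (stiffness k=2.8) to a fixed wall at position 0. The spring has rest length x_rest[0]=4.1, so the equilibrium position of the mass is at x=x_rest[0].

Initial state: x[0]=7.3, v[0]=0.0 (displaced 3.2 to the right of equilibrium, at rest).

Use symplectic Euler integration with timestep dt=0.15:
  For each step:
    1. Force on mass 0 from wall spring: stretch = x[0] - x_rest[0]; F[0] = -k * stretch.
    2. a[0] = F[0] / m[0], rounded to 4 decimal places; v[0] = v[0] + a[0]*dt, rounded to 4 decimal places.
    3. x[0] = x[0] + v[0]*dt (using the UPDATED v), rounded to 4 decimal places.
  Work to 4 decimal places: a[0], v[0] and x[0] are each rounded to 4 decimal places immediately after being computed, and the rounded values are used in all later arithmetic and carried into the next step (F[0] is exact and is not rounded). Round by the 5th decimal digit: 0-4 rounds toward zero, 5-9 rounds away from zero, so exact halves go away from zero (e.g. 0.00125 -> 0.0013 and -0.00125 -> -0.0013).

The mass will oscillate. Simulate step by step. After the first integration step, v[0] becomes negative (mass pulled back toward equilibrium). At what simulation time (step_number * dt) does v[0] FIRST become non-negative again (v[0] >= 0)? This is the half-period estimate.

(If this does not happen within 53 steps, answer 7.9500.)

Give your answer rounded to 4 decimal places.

Answer: 2.7000

Derivation:
Step 0: x=[7.3000] v=[0.0000]
Step 1: x=[7.1939] v=[-0.7074]
Step 2: x=[6.9852] v=[-1.3913]
Step 3: x=[6.6808] v=[-2.0291]
Step 4: x=[6.2909] v=[-2.5996]
Step 5: x=[5.8283] v=[-3.0839]
Step 6: x=[5.3084] v=[-3.4660]
Step 7: x=[4.7484] v=[-3.7331]
Step 8: x=[4.1669] v=[-3.8764]
Step 9: x=[3.5832] v=[-3.8912]
Step 10: x=[3.0167] v=[-3.7770]
Step 11: x=[2.4861] v=[-3.5375]
Step 12: x=[2.0090] v=[-3.1807]
Step 13: x=[1.6012] v=[-2.7185]
Step 14: x=[1.2763] v=[-2.1661]
Step 15: x=[1.0450] v=[-1.5419]
Step 16: x=[0.9150] v=[-0.8666]
Step 17: x=[0.8906] v=[-0.1625]
Step 18: x=[0.9726] v=[0.5469]
First v>=0 after going negative at step 18, time=2.7000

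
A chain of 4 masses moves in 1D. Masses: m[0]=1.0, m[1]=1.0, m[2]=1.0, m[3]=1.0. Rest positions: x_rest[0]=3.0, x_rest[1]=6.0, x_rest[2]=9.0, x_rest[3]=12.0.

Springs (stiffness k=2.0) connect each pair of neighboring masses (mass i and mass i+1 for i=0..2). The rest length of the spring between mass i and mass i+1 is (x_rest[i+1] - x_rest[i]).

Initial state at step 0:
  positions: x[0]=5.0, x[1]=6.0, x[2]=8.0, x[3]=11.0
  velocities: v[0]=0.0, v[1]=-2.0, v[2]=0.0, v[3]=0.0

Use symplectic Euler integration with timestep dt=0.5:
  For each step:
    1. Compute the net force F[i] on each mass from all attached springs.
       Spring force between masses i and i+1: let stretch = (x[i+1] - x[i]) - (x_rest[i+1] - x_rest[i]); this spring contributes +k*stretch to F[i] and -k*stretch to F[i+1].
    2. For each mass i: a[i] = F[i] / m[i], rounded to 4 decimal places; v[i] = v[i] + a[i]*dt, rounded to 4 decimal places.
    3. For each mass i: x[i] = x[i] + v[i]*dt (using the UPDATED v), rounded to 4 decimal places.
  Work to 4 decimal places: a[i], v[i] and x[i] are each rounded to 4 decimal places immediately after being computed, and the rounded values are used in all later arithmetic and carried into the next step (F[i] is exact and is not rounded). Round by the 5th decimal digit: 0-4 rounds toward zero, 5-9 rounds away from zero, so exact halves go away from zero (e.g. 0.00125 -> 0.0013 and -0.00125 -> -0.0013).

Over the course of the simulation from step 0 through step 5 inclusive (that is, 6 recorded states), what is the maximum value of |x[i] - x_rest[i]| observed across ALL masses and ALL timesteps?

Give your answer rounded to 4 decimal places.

Answer: 2.7500

Derivation:
Step 0: x=[5.0000 6.0000 8.0000 11.0000] v=[0.0000 -2.0000 0.0000 0.0000]
Step 1: x=[4.0000 5.5000 8.5000 11.0000] v=[-2.0000 -1.0000 1.0000 0.0000]
Step 2: x=[2.2500 5.7500 8.7500 11.2500] v=[-3.5000 0.5000 0.5000 0.5000]
Step 3: x=[0.7500 5.7500 8.7500 11.7500] v=[-3.0000 0.0000 0.0000 1.0000]
Step 4: x=[0.2500 4.7500 8.7500 12.2500] v=[-1.0000 -2.0000 0.0000 1.0000]
Step 5: x=[0.5000 3.5000 8.5000 12.5000] v=[0.5000 -2.5000 -0.5000 0.5000]
Max displacement = 2.7500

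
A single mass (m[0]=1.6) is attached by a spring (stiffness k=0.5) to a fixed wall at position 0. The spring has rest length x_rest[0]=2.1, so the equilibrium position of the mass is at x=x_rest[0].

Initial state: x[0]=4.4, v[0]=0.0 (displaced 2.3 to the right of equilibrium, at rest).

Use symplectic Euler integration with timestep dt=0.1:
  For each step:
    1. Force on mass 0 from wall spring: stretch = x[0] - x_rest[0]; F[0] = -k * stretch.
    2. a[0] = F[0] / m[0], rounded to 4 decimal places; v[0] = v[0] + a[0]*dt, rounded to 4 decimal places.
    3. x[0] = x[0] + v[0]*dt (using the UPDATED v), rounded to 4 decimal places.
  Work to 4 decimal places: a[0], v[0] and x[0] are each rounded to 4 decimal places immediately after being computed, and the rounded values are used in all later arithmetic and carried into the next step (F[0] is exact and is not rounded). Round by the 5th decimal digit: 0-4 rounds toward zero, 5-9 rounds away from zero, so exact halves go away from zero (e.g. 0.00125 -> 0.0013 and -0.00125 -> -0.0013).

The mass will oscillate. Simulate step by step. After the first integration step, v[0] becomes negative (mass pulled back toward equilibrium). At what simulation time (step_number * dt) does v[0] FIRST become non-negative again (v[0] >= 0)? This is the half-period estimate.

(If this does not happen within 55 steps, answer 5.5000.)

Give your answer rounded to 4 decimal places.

Step 0: x=[4.4000] v=[0.0000]
Step 1: x=[4.3928] v=[-0.0719]
Step 2: x=[4.3784] v=[-0.1436]
Step 3: x=[4.3569] v=[-0.2148]
Step 4: x=[4.3284] v=[-0.2853]
Step 5: x=[4.2929] v=[-0.3549]
Step 6: x=[4.2506] v=[-0.4234]
Step 7: x=[4.2015] v=[-0.4906]
Step 8: x=[4.1459] v=[-0.5563]
Step 9: x=[4.0839] v=[-0.6202]
Step 10: x=[4.0157] v=[-0.6822]
Step 11: x=[3.9415] v=[-0.7421]
Step 12: x=[3.8615] v=[-0.7997]
Step 13: x=[3.7760] v=[-0.8548]
Step 14: x=[3.6853] v=[-0.9072]
Step 15: x=[3.5896] v=[-0.9567]
Step 16: x=[3.4893] v=[-1.0033]
Step 17: x=[3.3846] v=[-1.0467]
Step 18: x=[3.2759] v=[-1.0868]
Step 19: x=[3.1635] v=[-1.1236]
Step 20: x=[3.0478] v=[-1.1568]
Step 21: x=[2.9292] v=[-1.1864]
Step 22: x=[2.8080] v=[-1.2123]
Step 23: x=[2.6846] v=[-1.2344]
Step 24: x=[2.5593] v=[-1.2527]
Step 25: x=[2.4326] v=[-1.2671]
Step 26: x=[2.3049] v=[-1.2775]
Step 27: x=[2.1765] v=[-1.2839]
Step 28: x=[2.0479] v=[-1.2863]
Step 29: x=[1.9194] v=[-1.2847]
Step 30: x=[1.7915] v=[-1.2791]
Step 31: x=[1.6646] v=[-1.2695]
Step 32: x=[1.5390] v=[-1.2559]
Step 33: x=[1.4152] v=[-1.2384]
Step 34: x=[1.2935] v=[-1.2170]
Step 35: x=[1.1743] v=[-1.1918]
Step 36: x=[1.0580] v=[-1.1629]
Step 37: x=[0.9450] v=[-1.1303]
Step 38: x=[0.8356] v=[-1.0942]
Step 39: x=[0.7301] v=[-1.0547]
Step 40: x=[0.6289] v=[-1.0119]
Step 41: x=[0.5323] v=[-0.9659]
Step 42: x=[0.4406] v=[-0.9169]
Step 43: x=[0.3541] v=[-0.8650]
Step 44: x=[0.2731] v=[-0.8104]
Step 45: x=[0.1978] v=[-0.7533]
Step 46: x=[0.1284] v=[-0.6939]
Step 47: x=[0.0652] v=[-0.6323]
Step 48: x=[0.0083] v=[-0.5687]
Step 49: x=[-0.0420] v=[-0.5033]
Step 50: x=[-0.0856] v=[-0.4364]
Step 51: x=[-0.1224] v=[-0.3681]
Step 52: x=[-0.1523] v=[-0.2987]
Step 53: x=[-0.1751] v=[-0.2283]
Step 54: x=[-0.1908] v=[-0.1572]
Step 55: x=[-0.1994] v=[-0.0856]
v[0] did not become non-negative within 55 steps; using fallback time=5.5000

Answer: 5.5000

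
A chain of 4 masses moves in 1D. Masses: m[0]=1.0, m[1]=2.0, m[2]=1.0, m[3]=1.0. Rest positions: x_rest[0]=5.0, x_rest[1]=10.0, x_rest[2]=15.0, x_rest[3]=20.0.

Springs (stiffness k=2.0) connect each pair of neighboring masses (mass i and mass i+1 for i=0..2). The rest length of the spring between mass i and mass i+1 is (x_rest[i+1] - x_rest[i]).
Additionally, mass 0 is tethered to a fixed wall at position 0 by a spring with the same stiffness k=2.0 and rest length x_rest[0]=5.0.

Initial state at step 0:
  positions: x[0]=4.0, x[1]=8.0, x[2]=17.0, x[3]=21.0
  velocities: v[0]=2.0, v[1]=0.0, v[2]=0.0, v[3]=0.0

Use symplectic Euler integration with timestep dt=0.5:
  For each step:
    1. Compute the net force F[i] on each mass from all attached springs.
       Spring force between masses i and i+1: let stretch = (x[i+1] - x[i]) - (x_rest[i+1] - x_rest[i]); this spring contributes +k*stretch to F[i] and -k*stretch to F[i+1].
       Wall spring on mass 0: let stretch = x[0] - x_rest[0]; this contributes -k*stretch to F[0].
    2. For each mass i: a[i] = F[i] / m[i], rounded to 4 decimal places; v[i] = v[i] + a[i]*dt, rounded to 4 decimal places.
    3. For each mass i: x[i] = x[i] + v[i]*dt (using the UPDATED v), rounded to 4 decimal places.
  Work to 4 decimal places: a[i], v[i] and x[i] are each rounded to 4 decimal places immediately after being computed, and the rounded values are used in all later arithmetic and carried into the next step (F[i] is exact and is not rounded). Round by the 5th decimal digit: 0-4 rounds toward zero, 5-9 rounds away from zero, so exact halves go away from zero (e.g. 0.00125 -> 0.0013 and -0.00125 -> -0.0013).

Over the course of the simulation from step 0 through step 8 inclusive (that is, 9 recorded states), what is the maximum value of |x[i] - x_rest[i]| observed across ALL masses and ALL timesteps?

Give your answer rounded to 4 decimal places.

Step 0: x=[4.0000 8.0000 17.0000 21.0000] v=[2.0000 0.0000 0.0000 0.0000]
Step 1: x=[5.0000 9.2500 14.5000 21.5000] v=[2.0000 2.5000 -5.0000 1.0000]
Step 2: x=[5.6250 10.7500 12.8750 21.0000] v=[1.2500 3.0000 -3.2500 -1.0000]
Step 3: x=[6.0000 11.5000 14.2500 18.9375] v=[0.7500 1.5000 2.7500 -4.1250]
Step 4: x=[6.1250 11.5625 16.5938 17.0313] v=[0.2500 0.1250 4.6875 -3.8125]
Step 5: x=[5.9063 11.5235 16.6407 17.4063] v=[-0.4375 -0.0781 0.0937 0.7500]
Step 6: x=[5.5430 11.3595 14.5118 19.8985] v=[-0.7266 -0.3281 -4.2579 4.9844]
Step 7: x=[5.3165 10.5294 13.5001 22.1974] v=[-0.4531 -1.6602 -2.0235 4.5977]
Step 8: x=[5.0382 9.1388 15.3517 22.6476] v=[-0.5567 -2.7813 3.7031 0.9004]
Max displacement = 2.9687

Answer: 2.9687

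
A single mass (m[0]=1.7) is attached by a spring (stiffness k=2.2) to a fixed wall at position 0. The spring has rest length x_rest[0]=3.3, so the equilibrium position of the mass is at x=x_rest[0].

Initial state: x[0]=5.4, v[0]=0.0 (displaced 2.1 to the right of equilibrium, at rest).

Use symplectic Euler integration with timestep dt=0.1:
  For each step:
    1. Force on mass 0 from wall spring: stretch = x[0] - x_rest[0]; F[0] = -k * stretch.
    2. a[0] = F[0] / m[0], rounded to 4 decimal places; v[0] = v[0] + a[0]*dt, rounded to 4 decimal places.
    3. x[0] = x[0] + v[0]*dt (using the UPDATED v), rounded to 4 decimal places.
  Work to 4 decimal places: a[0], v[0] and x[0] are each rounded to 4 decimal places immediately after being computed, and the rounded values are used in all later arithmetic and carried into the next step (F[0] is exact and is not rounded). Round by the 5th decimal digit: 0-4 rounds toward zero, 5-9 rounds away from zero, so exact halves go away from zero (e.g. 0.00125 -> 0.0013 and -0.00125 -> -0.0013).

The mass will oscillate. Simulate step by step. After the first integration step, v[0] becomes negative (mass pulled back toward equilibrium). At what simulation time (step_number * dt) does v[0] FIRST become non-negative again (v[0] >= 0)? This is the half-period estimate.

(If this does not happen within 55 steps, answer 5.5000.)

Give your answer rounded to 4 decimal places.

Answer: 2.8000

Derivation:
Step 0: x=[5.4000] v=[0.0000]
Step 1: x=[5.3728] v=[-0.2718]
Step 2: x=[5.3188] v=[-0.5400]
Step 3: x=[5.2387] v=[-0.8013]
Step 4: x=[5.1335] v=[-1.0522]
Step 5: x=[5.0046] v=[-1.2895]
Step 6: x=[4.8536] v=[-1.5101]
Step 7: x=[4.6825] v=[-1.7112]
Step 8: x=[4.4935] v=[-1.8901]
Step 9: x=[4.2890] v=[-2.0446]
Step 10: x=[4.0717] v=[-2.1726]
Step 11: x=[3.8445] v=[-2.2725]
Step 12: x=[3.6102] v=[-2.3430]
Step 13: x=[3.3719] v=[-2.3831]
Step 14: x=[3.1327] v=[-2.3924]
Step 15: x=[2.8956] v=[-2.3708]
Step 16: x=[2.6638] v=[-2.3185]
Step 17: x=[2.4402] v=[-2.2362]
Step 18: x=[2.2277] v=[-2.1249]
Step 19: x=[2.0291] v=[-1.9861]
Step 20: x=[1.8469] v=[-1.8216]
Step 21: x=[1.6835] v=[-1.6336]
Step 22: x=[1.5411] v=[-1.4244]
Step 23: x=[1.4214] v=[-1.1968]
Step 24: x=[1.3260] v=[-0.9537]
Step 25: x=[1.2562] v=[-0.6982]
Step 26: x=[1.2128] v=[-0.4337]
Step 27: x=[1.1964] v=[-0.1636]
Step 28: x=[1.2073] v=[0.1086]
First v>=0 after going negative at step 28, time=2.8000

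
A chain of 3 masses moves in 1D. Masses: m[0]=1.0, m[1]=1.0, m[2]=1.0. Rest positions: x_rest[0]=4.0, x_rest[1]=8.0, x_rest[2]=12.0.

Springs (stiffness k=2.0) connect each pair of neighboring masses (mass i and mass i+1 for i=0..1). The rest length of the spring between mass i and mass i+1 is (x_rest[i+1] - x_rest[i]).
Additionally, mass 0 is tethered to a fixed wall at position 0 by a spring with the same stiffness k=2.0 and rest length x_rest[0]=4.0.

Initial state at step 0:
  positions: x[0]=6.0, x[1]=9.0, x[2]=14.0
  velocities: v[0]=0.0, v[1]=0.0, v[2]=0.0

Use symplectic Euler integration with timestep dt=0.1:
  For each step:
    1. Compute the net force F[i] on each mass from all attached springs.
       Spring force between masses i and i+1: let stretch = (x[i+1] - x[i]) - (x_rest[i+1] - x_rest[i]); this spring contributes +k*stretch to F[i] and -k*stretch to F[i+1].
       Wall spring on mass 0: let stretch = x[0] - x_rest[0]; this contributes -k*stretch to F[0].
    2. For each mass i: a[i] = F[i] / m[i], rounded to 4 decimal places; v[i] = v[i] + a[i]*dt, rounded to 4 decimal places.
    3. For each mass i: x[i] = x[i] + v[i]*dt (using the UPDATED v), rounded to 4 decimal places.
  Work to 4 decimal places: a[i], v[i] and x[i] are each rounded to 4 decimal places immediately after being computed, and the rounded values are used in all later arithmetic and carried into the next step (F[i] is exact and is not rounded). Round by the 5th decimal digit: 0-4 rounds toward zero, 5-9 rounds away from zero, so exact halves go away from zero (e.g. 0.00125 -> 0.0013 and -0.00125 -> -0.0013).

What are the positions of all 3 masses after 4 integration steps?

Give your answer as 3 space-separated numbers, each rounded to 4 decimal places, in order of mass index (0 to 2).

Step 0: x=[6.0000 9.0000 14.0000] v=[0.0000 0.0000 0.0000]
Step 1: x=[5.9400 9.0400 13.9800] v=[-0.6000 0.4000 -0.2000]
Step 2: x=[5.8232 9.1168 13.9412] v=[-1.1680 0.7680 -0.3880]
Step 3: x=[5.6558 9.2242 13.8859] v=[-1.6739 1.0742 -0.5529]
Step 4: x=[5.4467 9.3535 13.8174] v=[-2.0914 1.2929 -0.6852]

Answer: 5.4467 9.3535 13.8174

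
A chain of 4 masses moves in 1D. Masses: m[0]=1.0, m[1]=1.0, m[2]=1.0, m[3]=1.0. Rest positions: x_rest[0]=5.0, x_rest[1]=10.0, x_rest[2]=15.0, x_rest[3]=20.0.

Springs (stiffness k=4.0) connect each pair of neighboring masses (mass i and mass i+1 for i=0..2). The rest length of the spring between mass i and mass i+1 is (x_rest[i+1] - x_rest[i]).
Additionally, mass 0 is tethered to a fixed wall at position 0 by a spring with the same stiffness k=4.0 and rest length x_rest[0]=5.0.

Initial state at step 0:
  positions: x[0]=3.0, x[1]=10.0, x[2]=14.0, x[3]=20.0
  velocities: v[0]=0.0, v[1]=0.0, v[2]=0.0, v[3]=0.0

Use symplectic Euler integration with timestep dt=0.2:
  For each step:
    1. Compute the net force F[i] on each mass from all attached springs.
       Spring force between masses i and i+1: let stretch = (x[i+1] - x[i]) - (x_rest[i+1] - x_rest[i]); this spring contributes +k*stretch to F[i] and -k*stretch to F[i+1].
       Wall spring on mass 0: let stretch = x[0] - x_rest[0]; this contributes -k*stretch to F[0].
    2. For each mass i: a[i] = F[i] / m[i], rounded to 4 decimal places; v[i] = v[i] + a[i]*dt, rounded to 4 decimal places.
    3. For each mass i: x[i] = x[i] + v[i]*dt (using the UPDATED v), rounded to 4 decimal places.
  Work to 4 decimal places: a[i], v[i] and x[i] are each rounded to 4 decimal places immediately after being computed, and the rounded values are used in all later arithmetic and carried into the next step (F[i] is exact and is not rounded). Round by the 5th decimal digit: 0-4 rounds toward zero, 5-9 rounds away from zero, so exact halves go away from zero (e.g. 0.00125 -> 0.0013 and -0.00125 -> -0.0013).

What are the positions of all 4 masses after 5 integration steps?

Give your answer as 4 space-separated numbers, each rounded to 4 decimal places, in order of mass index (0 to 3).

Answer: 6.0278 9.4556 14.5477 19.2576

Derivation:
Step 0: x=[3.0000 10.0000 14.0000 20.0000] v=[0.0000 0.0000 0.0000 0.0000]
Step 1: x=[3.6400 9.5200 14.3200 19.8400] v=[3.2000 -2.4000 1.6000 -0.8000]
Step 2: x=[4.6384 8.8672 14.7552 19.5968] v=[4.9920 -3.2640 2.1760 -1.2160]
Step 3: x=[5.5713 8.4799 15.0230 19.3789] v=[4.6643 -1.9366 1.3389 -1.0893]
Step 4: x=[6.0781 8.6741 14.9408 19.2641] v=[2.5341 0.9710 -0.4109 -0.5740]
Step 5: x=[6.0278 9.4556 14.5477 19.2576] v=[-0.2516 3.9076 -1.9656 -0.0326]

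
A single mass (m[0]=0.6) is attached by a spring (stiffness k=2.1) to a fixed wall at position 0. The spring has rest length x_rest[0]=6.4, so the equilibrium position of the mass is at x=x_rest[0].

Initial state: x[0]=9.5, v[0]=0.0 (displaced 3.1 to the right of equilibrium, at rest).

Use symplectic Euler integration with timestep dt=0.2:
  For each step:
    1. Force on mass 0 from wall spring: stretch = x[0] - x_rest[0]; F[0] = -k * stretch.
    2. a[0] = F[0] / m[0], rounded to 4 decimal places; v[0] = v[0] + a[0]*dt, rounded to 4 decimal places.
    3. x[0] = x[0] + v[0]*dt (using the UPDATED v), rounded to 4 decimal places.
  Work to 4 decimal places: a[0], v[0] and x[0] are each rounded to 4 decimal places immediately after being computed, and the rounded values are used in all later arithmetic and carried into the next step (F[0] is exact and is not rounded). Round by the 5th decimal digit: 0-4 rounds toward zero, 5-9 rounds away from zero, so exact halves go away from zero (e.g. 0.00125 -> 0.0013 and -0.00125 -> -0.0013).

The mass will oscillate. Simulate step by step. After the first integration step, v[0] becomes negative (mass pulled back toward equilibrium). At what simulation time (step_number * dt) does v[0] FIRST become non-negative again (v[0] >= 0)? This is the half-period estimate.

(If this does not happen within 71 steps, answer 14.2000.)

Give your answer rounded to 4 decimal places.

Step 0: x=[9.5000] v=[0.0000]
Step 1: x=[9.0660] v=[-2.1700]
Step 2: x=[8.2588] v=[-4.0362]
Step 3: x=[7.1913] v=[-5.3374]
Step 4: x=[6.0130] v=[-5.8913]
Step 5: x=[4.8889] v=[-5.6204]
Step 6: x=[3.9764] v=[-4.5626]
Step 7: x=[3.4032] v=[-2.8661]
Step 8: x=[3.2495] v=[-0.7683]
Step 9: x=[3.5369] v=[1.4371]
First v>=0 after going negative at step 9, time=1.8000

Answer: 1.8000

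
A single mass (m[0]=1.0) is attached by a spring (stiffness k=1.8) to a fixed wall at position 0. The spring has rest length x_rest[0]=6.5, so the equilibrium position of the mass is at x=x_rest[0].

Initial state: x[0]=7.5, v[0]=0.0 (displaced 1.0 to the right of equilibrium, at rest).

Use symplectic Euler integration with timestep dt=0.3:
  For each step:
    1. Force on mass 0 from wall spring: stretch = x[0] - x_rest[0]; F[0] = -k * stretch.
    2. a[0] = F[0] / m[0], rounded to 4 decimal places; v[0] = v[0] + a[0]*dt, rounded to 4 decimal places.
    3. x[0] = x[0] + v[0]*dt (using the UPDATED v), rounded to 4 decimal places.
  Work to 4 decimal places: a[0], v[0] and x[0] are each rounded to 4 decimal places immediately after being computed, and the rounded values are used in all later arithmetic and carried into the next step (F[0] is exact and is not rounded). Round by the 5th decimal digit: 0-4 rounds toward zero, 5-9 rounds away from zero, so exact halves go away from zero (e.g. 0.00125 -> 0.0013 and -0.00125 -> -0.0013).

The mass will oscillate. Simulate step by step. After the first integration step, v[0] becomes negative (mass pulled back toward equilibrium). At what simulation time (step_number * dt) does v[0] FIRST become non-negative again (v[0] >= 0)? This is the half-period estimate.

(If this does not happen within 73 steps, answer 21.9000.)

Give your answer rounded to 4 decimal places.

Step 0: x=[7.5000] v=[0.0000]
Step 1: x=[7.3380] v=[-0.5400]
Step 2: x=[7.0403] v=[-0.9925]
Step 3: x=[6.6550] v=[-1.2843]
Step 4: x=[6.2446] v=[-1.3680]
Step 5: x=[5.8756] v=[-1.2301]
Step 6: x=[5.6077] v=[-0.8929]
Step 7: x=[5.4844] v=[-0.4111]
Step 8: x=[5.5256] v=[0.1373]
First v>=0 after going negative at step 8, time=2.4000

Answer: 2.4000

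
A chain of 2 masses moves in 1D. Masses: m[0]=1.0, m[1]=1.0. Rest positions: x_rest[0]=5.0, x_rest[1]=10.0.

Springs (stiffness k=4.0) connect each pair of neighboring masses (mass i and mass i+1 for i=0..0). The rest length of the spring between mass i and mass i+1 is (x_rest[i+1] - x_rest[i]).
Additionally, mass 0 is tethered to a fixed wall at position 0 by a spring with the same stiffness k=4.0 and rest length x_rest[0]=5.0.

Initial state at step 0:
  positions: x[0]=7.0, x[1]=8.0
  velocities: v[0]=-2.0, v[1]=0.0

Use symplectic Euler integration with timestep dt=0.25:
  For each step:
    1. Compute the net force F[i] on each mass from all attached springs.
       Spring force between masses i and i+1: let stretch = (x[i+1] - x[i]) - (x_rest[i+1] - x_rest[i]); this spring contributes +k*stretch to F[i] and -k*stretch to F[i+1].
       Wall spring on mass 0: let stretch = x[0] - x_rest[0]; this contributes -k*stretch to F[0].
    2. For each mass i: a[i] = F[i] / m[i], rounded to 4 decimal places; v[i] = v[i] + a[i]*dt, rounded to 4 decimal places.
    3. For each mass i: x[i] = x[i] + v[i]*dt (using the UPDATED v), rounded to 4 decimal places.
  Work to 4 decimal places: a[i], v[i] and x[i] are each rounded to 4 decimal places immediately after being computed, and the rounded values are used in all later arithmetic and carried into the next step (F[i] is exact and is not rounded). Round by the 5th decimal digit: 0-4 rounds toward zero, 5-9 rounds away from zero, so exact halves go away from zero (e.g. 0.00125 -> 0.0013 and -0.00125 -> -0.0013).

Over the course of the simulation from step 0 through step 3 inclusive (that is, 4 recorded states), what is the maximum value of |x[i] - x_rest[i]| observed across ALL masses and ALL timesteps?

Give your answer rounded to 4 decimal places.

Answer: 3.3125

Derivation:
Step 0: x=[7.0000 8.0000] v=[-2.0000 0.0000]
Step 1: x=[5.0000 9.0000] v=[-8.0000 4.0000]
Step 2: x=[2.7500 10.2500] v=[-9.0000 5.0000]
Step 3: x=[1.6875 10.8750] v=[-4.2500 2.5000]
Max displacement = 3.3125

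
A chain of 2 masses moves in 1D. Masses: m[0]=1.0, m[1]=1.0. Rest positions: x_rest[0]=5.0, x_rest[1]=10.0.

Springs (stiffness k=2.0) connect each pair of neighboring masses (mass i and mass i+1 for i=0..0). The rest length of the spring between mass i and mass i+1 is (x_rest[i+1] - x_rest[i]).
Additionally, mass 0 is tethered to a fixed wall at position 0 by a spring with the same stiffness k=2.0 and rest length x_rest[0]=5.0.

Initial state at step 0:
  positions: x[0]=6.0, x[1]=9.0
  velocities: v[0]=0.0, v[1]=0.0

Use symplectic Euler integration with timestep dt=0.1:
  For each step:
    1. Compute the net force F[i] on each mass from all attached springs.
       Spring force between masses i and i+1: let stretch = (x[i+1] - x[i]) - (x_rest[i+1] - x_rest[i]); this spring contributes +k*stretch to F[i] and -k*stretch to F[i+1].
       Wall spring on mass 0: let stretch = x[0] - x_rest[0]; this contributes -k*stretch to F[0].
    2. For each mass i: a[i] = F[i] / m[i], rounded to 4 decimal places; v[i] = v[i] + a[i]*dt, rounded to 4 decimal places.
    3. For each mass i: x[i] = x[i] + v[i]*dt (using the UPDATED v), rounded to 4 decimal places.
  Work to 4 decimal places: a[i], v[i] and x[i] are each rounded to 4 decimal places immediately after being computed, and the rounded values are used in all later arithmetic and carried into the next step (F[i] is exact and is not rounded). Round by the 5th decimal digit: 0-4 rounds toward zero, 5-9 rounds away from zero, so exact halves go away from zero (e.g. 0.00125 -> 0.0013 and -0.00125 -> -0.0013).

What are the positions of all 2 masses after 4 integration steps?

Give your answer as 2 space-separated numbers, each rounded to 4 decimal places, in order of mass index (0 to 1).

Answer: 5.4468 9.3707

Derivation:
Step 0: x=[6.0000 9.0000] v=[0.0000 0.0000]
Step 1: x=[5.9400 9.0400] v=[-0.6000 0.4000]
Step 2: x=[5.8232 9.1180] v=[-1.1680 0.7800]
Step 3: x=[5.6558 9.2301] v=[-1.6737 1.1210]
Step 4: x=[5.4468 9.3707] v=[-2.0900 1.4061]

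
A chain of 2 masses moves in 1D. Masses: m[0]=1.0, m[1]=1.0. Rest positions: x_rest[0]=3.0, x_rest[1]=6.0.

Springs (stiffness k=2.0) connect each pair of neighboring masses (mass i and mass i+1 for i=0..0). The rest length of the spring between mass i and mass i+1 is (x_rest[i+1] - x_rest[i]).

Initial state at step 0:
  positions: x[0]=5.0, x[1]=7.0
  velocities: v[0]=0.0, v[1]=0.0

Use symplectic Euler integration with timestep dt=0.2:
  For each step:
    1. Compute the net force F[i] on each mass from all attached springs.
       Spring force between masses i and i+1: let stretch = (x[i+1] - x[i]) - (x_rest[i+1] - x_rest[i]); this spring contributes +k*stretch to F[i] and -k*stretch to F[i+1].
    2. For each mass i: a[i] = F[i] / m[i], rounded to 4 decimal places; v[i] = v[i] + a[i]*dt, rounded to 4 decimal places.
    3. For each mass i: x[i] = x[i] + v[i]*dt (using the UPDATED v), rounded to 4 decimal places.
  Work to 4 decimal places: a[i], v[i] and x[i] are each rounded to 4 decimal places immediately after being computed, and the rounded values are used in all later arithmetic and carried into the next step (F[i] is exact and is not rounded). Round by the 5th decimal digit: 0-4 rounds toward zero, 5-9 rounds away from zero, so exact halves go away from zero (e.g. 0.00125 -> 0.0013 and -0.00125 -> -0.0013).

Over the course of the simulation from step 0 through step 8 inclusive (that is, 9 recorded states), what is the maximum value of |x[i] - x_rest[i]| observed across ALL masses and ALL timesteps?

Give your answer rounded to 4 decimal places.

Answer: 2.0065

Derivation:
Step 0: x=[5.0000 7.0000] v=[0.0000 0.0000]
Step 1: x=[4.9200 7.0800] v=[-0.4000 0.4000]
Step 2: x=[4.7728 7.2272] v=[-0.7360 0.7360]
Step 3: x=[4.5820 7.4180] v=[-0.9542 0.9542]
Step 4: x=[4.3780 7.6220] v=[-1.0198 1.0198]
Step 5: x=[4.1936 7.8064] v=[-0.9222 0.9222]
Step 6: x=[4.0582 7.9418] v=[-0.6771 0.6771]
Step 7: x=[3.9935 8.0065] v=[-0.3237 0.3237]
Step 8: x=[4.0098 7.9902] v=[0.0815 -0.0815]
Max displacement = 2.0065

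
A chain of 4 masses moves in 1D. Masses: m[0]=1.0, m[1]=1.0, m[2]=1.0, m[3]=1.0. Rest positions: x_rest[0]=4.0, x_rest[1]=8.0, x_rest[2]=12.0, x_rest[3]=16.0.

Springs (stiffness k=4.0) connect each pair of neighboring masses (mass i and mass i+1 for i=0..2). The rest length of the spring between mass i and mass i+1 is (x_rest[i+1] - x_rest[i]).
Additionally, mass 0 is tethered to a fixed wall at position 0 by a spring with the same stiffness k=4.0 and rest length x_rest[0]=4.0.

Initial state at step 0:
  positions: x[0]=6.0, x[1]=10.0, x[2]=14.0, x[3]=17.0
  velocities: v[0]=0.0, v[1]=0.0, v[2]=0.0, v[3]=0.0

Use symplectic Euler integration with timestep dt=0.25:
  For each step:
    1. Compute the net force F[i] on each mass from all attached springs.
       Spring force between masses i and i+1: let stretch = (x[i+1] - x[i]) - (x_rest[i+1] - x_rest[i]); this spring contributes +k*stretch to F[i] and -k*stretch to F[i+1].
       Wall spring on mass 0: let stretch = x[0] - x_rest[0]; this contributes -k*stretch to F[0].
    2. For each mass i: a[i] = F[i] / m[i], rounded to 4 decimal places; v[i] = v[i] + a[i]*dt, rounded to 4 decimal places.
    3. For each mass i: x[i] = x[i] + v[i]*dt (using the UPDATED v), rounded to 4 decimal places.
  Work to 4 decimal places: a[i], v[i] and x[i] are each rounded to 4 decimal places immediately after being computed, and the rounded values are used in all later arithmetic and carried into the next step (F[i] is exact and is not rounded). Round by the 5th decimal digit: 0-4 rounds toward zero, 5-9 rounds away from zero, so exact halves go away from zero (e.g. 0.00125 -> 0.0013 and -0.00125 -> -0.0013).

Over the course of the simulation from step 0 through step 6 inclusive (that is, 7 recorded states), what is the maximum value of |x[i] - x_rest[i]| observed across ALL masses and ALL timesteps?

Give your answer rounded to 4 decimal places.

Answer: 2.1094

Derivation:
Step 0: x=[6.0000 10.0000 14.0000 17.0000] v=[0.0000 0.0000 0.0000 0.0000]
Step 1: x=[5.5000 10.0000 13.7500 17.2500] v=[-2.0000 0.0000 -1.0000 1.0000]
Step 2: x=[4.7500 9.8125 13.4375 17.6250] v=[-3.0000 -0.7500 -1.2500 1.5000]
Step 3: x=[4.0781 9.2656 13.2656 17.9531] v=[-2.6875 -2.1875 -0.6875 1.3125]
Step 4: x=[3.6836 8.4219 13.2656 18.1094] v=[-1.5781 -3.3750 0.0000 0.6250]
Step 5: x=[3.5528 7.6045 13.2656 18.0547] v=[-0.5234 -3.2696 0.0001 -0.2188]
Step 6: x=[3.5467 7.1895 13.0476 17.8027] v=[-0.0245 -1.6602 -0.8719 -1.0079]
Max displacement = 2.1094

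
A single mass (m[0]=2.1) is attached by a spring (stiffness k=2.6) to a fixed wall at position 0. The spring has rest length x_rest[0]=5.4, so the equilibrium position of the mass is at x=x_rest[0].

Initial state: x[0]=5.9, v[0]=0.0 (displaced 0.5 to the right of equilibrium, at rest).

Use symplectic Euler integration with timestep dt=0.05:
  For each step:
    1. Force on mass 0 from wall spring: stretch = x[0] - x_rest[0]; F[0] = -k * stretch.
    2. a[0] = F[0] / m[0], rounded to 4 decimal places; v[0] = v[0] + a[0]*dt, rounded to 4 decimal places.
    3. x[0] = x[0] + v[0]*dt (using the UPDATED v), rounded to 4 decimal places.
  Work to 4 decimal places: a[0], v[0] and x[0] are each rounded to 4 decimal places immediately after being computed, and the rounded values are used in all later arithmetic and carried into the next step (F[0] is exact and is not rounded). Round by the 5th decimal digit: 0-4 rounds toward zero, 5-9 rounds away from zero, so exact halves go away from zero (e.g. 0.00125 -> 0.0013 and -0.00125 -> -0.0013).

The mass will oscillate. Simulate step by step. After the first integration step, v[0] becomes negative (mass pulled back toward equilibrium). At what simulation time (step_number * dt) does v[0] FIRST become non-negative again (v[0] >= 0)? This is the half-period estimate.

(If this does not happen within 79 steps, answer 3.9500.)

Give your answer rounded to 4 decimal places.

Step 0: x=[5.9000] v=[0.0000]
Step 1: x=[5.8985] v=[-0.0310]
Step 2: x=[5.8954] v=[-0.0619]
Step 3: x=[5.8908] v=[-0.0926]
Step 4: x=[5.8847] v=[-0.1230]
Step 5: x=[5.8771] v=[-0.1530]
Step 6: x=[5.8680] v=[-0.1825]
Step 7: x=[5.8574] v=[-0.2115]
Step 8: x=[5.8454] v=[-0.2398]
Step 9: x=[5.8320] v=[-0.2674]
Step 10: x=[5.8173] v=[-0.2941]
Step 11: x=[5.8013] v=[-0.3199]
Step 12: x=[5.7841] v=[-0.3447]
Step 13: x=[5.7657] v=[-0.3685]
Step 14: x=[5.7461] v=[-0.3911]
Step 15: x=[5.7255] v=[-0.4125]
Step 16: x=[5.7039] v=[-0.4327]
Step 17: x=[5.6813] v=[-0.4515]
Step 18: x=[5.6579] v=[-0.4689]
Step 19: x=[5.6337] v=[-0.4849]
Step 20: x=[5.6087] v=[-0.4994]
Step 21: x=[5.5831] v=[-0.5123]
Step 22: x=[5.5569] v=[-0.5236]
Step 23: x=[5.5302] v=[-0.5333]
Step 24: x=[5.5031] v=[-0.5414]
Step 25: x=[5.4757] v=[-0.5478]
Step 26: x=[5.4481] v=[-0.5525]
Step 27: x=[5.4203] v=[-0.5555]
Step 28: x=[5.3925] v=[-0.5568]
Step 29: x=[5.3647] v=[-0.5563]
Step 30: x=[5.3370] v=[-0.5541]
Step 31: x=[5.3095] v=[-0.5502]
Step 32: x=[5.2823] v=[-0.5446]
Step 33: x=[5.2554] v=[-0.5373]
Step 34: x=[5.2290] v=[-0.5284]
Step 35: x=[5.2031] v=[-0.5178]
Step 36: x=[5.1778] v=[-0.5056]
Step 37: x=[5.1532] v=[-0.4918]
Step 38: x=[5.1294] v=[-0.4765]
Step 39: x=[5.1064] v=[-0.4598]
Step 40: x=[5.0843] v=[-0.4416]
Step 41: x=[5.0632] v=[-0.4221]
Step 42: x=[5.0431] v=[-0.4013]
Step 43: x=[5.0241] v=[-0.3792]
Step 44: x=[5.0063] v=[-0.3559]
Step 45: x=[4.9897] v=[-0.3315]
Step 46: x=[4.9744] v=[-0.3061]
Step 47: x=[4.9604] v=[-0.2798]
Step 48: x=[4.9478] v=[-0.2526]
Step 49: x=[4.9366] v=[-0.2246]
Step 50: x=[4.9268] v=[-0.1959]
Step 51: x=[4.9185] v=[-0.1666]
Step 52: x=[4.9117] v=[-0.1368]
Step 53: x=[4.9064] v=[-0.1066]
Step 54: x=[4.9026] v=[-0.0760]
Step 55: x=[4.9003] v=[-0.0452]
Step 56: x=[4.8996] v=[-0.0143]
Step 57: x=[4.9004] v=[0.0167]
First v>=0 after going negative at step 57, time=2.8500

Answer: 2.8500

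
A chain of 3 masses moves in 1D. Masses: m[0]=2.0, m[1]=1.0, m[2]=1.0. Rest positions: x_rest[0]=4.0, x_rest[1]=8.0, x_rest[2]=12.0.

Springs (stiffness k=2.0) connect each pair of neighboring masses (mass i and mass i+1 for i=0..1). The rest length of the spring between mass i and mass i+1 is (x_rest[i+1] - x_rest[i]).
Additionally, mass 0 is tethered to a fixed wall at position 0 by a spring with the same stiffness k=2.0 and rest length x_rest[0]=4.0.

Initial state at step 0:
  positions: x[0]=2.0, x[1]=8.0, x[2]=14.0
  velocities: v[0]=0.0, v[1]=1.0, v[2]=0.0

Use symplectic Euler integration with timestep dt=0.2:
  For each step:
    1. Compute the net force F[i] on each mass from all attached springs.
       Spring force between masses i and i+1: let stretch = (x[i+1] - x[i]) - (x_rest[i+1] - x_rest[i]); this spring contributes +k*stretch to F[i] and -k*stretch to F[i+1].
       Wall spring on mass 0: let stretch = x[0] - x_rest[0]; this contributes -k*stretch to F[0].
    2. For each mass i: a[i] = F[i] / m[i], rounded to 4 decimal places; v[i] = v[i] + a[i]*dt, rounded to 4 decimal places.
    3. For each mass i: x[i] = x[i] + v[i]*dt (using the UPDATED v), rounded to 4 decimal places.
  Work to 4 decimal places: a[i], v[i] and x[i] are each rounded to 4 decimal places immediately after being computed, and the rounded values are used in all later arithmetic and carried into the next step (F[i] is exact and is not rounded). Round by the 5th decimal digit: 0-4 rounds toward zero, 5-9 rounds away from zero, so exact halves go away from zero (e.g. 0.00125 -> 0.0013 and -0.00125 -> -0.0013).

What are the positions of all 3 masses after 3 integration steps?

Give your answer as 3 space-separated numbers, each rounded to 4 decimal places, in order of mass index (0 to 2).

Answer: 2.9271 8.4790 13.1631

Derivation:
Step 0: x=[2.0000 8.0000 14.0000] v=[0.0000 1.0000 0.0000]
Step 1: x=[2.1600 8.2000 13.8400] v=[0.8000 1.0000 -0.8000]
Step 2: x=[2.4752 8.3680 13.5488] v=[1.5760 0.8400 -1.4560]
Step 3: x=[2.9271 8.4790 13.1631] v=[2.2595 0.5552 -1.9283]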